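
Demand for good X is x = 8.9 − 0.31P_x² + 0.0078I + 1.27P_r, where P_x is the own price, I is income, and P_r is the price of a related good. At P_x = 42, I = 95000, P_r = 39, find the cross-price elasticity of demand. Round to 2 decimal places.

Substituting, x = 8.9 − 0.31(42)² + 0.0078(95000) + 1.27(39) = 8.9 − 546.84 + 741 + 49.53 = 252.59.
∂x/∂P_r = +1.27, so E_xy = 1.27·(39/252.59) ≈ 0.20.
E_xy > 0: the goods are substitutes.

0.20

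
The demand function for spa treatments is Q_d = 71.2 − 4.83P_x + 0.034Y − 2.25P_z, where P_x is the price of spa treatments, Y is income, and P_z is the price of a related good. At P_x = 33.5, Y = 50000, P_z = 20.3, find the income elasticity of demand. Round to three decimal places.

1.087

Evaluating quantity at (P_x, Y, P_z) gives Q_d = 71.2 − 4.83(33.5) + 0.034(50000) − 2.25(20.3) = 71.2 − 161.805 + 1700 − 45.675 = 1563.72.
∂Q_d/∂Y = +0.034, so E_I = 0.034·(50000/1563.72) ≈ 1.087.
E_I > 1: normal good (luxury).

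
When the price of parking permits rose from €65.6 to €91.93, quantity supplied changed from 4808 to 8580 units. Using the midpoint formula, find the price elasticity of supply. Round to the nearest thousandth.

1.686

%ΔQ = (8580 − 4808)/[(4808 + 8580)/2] = 3772/6694 ≈ 0.5635.
%Δp = (91.93 − 65.6)/[(65.6 + 91.93)/2] = 26.33/78.765 ≈ 0.3343.
Arc elasticity E = %ΔQ/%Δp ≈ 0.5635/0.3343 ≈ 1.686.
|E| > 1: supply is elastic over this range.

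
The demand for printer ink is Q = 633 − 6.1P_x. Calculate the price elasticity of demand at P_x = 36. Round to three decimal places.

-0.531

At P_x = 36, Q = 413.4.
dQ/dP_x = −6.1.
Point elasticity E = (dQ/dP_x)·(P_x/Q) = -6.1 × 36/413.4 ≈ -0.531.
|E| < 1, so demand is inelastic at this price.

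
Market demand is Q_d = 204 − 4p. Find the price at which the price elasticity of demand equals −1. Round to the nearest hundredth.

25.50

For linear demand Q_d = a − bp, E = −bp/(a − bp). |E| = 1 ⇒ bp = a − bp ⇒ p = a/(2b).
p = 204/(2·4) = 25.50.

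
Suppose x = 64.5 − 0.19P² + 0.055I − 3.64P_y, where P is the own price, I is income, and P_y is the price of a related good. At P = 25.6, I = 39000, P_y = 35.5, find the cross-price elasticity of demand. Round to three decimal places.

First evaluate x: 64.5 − 0.19(25.6)² + 0.055(39000) − 3.64(35.5) = 64.5 − 124.5184 + 2145 − 129.22 = 1955.7616.
∂x/∂P_y = −3.64, so E_xy = -3.64·(35.5/1955.7616) ≈ -0.066.
E_xy < 0: the goods are complements.

-0.066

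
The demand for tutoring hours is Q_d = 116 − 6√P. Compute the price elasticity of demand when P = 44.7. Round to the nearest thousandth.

-0.264

At P = 44.7, Q_d = 75.8852.
dQ_d/dP = −6/(2√P) = −6/(2·6.6858).
Point elasticity E = (dQ_d/dP)·(P/Q_d) = -0.4487 × 44.7/75.8852 ≈ -0.264.
|E| < 1, so demand is inelastic at this price.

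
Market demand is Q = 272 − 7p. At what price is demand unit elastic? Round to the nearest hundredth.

19.43

For linear demand Q = a − bp, E = −bp/(a − bp). |E| = 1 ⇒ bp = a − bp ⇒ p = a/(2b).
p = 272/(2·7) ≈ 19.43.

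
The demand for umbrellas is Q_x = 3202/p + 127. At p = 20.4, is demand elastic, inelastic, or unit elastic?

inelastic

At p = 20.4, Q_x = 283.9608.
dQ_x/dp = −3202/p² = −7.6942.
Point elasticity E = (dQ_x/dp)·(p/Q_x) = -7.6942 × 20.4/283.9608 ≈ -0.553.
|E| ≈ 0.553 < 1, so demand is inelastic.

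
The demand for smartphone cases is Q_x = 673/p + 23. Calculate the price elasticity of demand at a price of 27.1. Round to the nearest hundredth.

-0.52

At p = 27.1, Q_x = 47.8339.
dQ_x/dp = −673/p² = −0.9164.
Point elasticity E = (dQ_x/dp)·(p/Q_x) = -0.9164 × 27.1/47.8339 ≈ -0.52.
|E| < 1, so demand is inelastic at this price.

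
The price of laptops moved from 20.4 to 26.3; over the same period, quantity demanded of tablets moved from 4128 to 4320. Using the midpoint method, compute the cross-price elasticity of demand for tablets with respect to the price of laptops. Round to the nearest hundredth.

%ΔQ_x = (4320 − 4128)/[(4128+4320)/2] = 192/4224 ≈ 0.0455.
%ΔP_y = (26.3 − 20.4)/[(20.4+26.3)/2] ≈ 0.2527.
E_xy = 0.0455/0.2527 ≈ 0.18.
E_xy > 0, so tablets and laptops are substitutes.

0.18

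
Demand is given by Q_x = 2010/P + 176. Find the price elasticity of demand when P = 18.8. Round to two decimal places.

At P = 18.8, Q_x = 282.9149.
dQ_x/dP = −2010/P² = −5.687.
Point elasticity E = (dQ_x/dP)·(P/Q_x) = -5.687 × 18.8/282.9149 ≈ -0.38.
|E| < 1, so demand is inelastic at this price.

-0.38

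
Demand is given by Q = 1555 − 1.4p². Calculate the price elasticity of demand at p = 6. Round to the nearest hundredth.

At p = 6, Q = 1504.6.
dQ/dp = −2·1.4·p = −16.8.
Point elasticity E = (dQ/dp)·(p/Q) = -16.8 × 6/1504.6 ≈ -0.07.
|E| < 1, so demand is inelastic at this price.

-0.07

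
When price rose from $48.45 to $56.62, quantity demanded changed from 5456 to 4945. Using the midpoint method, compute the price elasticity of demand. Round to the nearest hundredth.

-0.63

%Δq = (4945 − 5456)/[(5456 + 4945)/2] = -511/5200.5 ≈ -0.0983.
%Δp = (56.62 − 48.45)/[(48.45 + 56.62)/2] = 8.17/52.535 ≈ 0.1555.
Arc elasticity E = %Δq/%Δp ≈ -0.0983/0.1555 ≈ -0.63.
|E| < 1: demand is inelastic over this range.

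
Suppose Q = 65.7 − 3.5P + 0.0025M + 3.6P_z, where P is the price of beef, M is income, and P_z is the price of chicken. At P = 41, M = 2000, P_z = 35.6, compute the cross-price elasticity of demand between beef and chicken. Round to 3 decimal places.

Q = 65.7 − 3.5(41) + 0.0025(2000) + 3.6(35.6) = 65.7 − 143.5 + 5 + 128.16 = 55.36.
∂Q/∂P_z = +3.6, so E_xy = 3.6·(35.6/55.36) ≈ 2.315.
E_xy > 0: the goods are substitutes.

2.315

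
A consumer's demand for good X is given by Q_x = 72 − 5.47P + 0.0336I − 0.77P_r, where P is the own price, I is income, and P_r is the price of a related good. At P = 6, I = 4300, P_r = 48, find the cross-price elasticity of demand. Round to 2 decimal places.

Q_x = 72 − 5.47(6) + 0.0336(4300) − 0.77(48) = 72 − 32.82 + 144.48 − 36.96 = 146.7.
∂Q_x/∂P_r = −0.77, so E_xy = -0.77·(48/146.7) ≈ -0.25.
E_xy < 0: the goods are complements.

-0.25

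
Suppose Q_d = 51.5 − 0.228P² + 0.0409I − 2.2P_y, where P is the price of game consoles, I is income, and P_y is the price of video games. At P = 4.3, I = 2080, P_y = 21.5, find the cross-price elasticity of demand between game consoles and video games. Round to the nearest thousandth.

-0.556

At the given point, Q_d = 51.5 − 0.228(4.3)² + 0.0409(2080) − 2.2(21.5) = 51.5 − 4.2157 + 85.072 − 47.3 = 85.0563.
∂Q_d/∂P_y = −2.2, so E_xy = -2.2·(21.5/85.0563) ≈ -0.556.
E_xy < 0: the goods are complements.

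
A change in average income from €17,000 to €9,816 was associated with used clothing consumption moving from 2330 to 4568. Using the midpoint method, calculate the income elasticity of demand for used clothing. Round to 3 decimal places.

-1.211

%ΔQ = (4568 − 2330)/[(2330+4568)/2] = 2238/3449 ≈ 0.6489.
%ΔM = (9,816 − 17,000)/[(17,000+9,816)/2] = -7184/13408 ≈ -0.5358.
E_I = %ΔQ/%ΔM ≈ -1.211.
E_I < 0: inferior good.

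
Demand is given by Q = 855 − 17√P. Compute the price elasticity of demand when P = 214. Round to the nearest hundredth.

At P = 214, Q = 606.3114.
dQ/dP = −17/(2√P) = −17/(2·14.6287).
Point elasticity E = (dQ/dP)·(P/Q) = -0.581 × 214/606.3114 ≈ -0.21.
|E| < 1, so demand is inelastic at this price.

-0.21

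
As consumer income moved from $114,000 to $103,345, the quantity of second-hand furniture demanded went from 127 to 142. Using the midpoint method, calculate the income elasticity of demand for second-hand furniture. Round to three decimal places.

-1.137

%ΔQ = (142 − 127)/[(127+142)/2] = 15/134.5 ≈ 0.1115.
%ΔI = (103,345 − 114,000)/[(114,000+103,345)/2] = -10655/108672.5 ≈ -0.0980.
E_I = %ΔQ/%ΔI ≈ -1.137.
E_I < 0: inferior good.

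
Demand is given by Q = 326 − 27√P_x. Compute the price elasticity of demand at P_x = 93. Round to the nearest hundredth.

-1.98

At P_x = 93, Q = 65.6214.
dQ/dP_x = −27/(2√P_x) = −27/(2·9.6437).
Point elasticity E = (dQ/dP_x)·(P_x/Q) = -1.3999 × 93/65.6214 ≈ -1.98.
|E| > 1, so demand is elastic at this price.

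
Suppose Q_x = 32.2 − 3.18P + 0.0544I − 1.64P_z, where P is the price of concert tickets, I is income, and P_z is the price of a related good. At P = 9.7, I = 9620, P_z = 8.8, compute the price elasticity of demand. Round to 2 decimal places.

At the given point, Q_x = 32.2 − 3.18(9.7) + 0.0544(9620) − 1.64(8.8) = 32.2 − 30.846 + 523.328 − 14.432 = 510.25.
∂Q_x/∂P = −3.18, so E_p = (−3.18)·(9.7/510.25) ≈ -0.06.
|E_p| < 1: demand is inelastic.

-0.06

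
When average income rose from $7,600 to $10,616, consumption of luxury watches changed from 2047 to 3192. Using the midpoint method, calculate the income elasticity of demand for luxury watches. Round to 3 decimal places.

%ΔQ = (3192 − 2047)/[(2047+3192)/2] = 1145/2619.5 ≈ 0.4371.
%ΔY = (10,616 − 7,600)/[(7,600+10,616)/2] = 3016/9108 ≈ 0.3311.
E_I = %ΔQ/%ΔY ≈ 1.320.
E_I > 1: normal good (luxury).

1.320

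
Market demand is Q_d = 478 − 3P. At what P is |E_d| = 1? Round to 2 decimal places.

79.67

For linear demand Q_d = a − bP, E = −bP/(a − bP). |E| = 1 ⇒ bP = a − bP ⇒ P = a/(2b).
P = 478/(2·3) ≈ 79.67.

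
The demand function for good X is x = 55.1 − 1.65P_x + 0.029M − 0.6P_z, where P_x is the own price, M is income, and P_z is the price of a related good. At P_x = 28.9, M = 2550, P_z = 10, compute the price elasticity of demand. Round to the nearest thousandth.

-0.633

Evaluating quantity at (P_x, M, P_z) gives x = 55.1 − 1.65(28.9) + 0.029(2550) − 0.6(10) = 55.1 − 47.685 + 73.95 − 6 = 75.365.
∂x/∂P_x = −1.65, so E_p = (−1.65)·(28.9/75.365) ≈ -0.633.
|E_p| < 1: demand is inelastic.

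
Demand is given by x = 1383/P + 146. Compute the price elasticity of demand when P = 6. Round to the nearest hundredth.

-0.61

At P = 6, x = 376.5.
dx/dP = −1383/P² = −38.4167.
Point elasticity E = (dx/dP)·(P/x) = -38.4167 × 6/376.5 ≈ -0.61.
|E| < 1, so demand is inelastic at this price.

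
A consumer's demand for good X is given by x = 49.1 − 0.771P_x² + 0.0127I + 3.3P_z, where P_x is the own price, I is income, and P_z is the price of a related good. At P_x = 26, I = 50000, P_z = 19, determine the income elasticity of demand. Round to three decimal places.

2.815

Substituting, x = 49.1 − 0.771(26)² + 0.0127(50000) + 3.3(19) = 49.1 − 521.196 + 635 + 62.7 = 225.604.
∂x/∂I = +0.0127, so E_I = 0.0127·(50000/225.604) ≈ 2.815.
E_I > 1: normal good (luxury).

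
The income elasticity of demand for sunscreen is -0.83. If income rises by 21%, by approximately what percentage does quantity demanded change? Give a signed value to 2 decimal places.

-17.43

%ΔQ ≈ E × %ΔI = (-0.83) × (21%) = -17.43%.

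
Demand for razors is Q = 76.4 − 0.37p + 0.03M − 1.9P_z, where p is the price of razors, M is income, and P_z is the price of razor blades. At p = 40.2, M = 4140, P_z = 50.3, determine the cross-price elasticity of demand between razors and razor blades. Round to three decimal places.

Evaluating quantity at (p, M, P_z) gives Q = 76.4 − 0.37(40.2) + 0.03(4140) − 1.9(50.3) = 76.4 − 14.874 + 124.2 − 95.57 = 90.156.
∂Q/∂P_z = −1.9, so E_xy = -1.9·(50.3/90.156) ≈ -1.060.
E_xy < 0: the goods are complements.

-1.060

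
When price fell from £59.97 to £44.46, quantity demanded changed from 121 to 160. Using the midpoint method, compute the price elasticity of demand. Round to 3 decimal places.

%Δq = (160 − 121)/[(121 + 160)/2] = 39/140.5 ≈ 0.2776.
%Δp = (44.46 − 59.97)/[(59.97 + 44.46)/2] = -15.51/52.215 ≈ -0.2970.
Arc elasticity E = %Δq/%Δp ≈ 0.2776/-0.2970 ≈ -0.934.
|E| < 1: demand is inelastic over this range.

-0.934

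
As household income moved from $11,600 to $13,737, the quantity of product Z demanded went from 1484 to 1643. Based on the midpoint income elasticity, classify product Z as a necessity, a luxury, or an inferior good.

%ΔQ = (1643 − 1484)/[(1484+1643)/2] = 159/1563.5 ≈ 0.1017.
%ΔY = (13,737 − 11,600)/[(11,600+13,737)/2] = 2137/12668.5 ≈ 0.1687.
E_I = %ΔQ/%ΔY ≈ 0.603.
E_I ∈ (0,1): normal good (necessity).

necessity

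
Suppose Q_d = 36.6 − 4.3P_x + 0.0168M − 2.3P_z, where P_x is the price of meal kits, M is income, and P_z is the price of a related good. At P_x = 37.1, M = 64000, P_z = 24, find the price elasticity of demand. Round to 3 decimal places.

-0.178

Q_d = 36.6 − 4.3(37.1) + 0.0168(64000) − 2.3(24) = 36.6 − 159.53 + 1075.2 − 55.2 = 897.07.
∂Q_d/∂P_x = −4.3, so E_p = (−4.3)·(37.1/897.07) ≈ -0.178.
|E_p| < 1: demand is inelastic.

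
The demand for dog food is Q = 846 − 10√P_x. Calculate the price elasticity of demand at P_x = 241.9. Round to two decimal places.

-0.11

At P_x = 241.9, Q = 690.4687.
dQ/dP_x = −10/(2√P_x) = −10/(2·15.5531).
Point elasticity E = (dQ/dP_x)·(P_x/Q) = -0.3215 × 241.9/690.4687 ≈ -0.11.
|E| < 1, so demand is inelastic at this price.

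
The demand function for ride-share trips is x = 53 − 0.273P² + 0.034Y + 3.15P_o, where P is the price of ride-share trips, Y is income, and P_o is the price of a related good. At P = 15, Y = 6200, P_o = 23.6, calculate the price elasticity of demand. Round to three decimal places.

Evaluating quantity at (P, Y, P_o) gives x = 53 − 0.273(15)² + 0.034(6200) + 3.15(23.6) = 53 − 61.425 + 210.8 + 74.34 = 276.715.
∂x/∂P = −2·0.273·P = -8.19, so E_p = -8.19·(15/276.715) ≈ -0.444.
|E_p| < 1: demand is inelastic.

-0.444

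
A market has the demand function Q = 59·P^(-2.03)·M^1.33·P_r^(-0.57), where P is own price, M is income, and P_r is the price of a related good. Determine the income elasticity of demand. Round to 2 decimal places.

For a Cobb–Douglas (constant-elasticity) form Q = A·M^α·…, the elasticity with respect to M equals the exponent α at every point.
Here the exponent on M is 1.33, so the income elasticity of demand is 1.33.

1.33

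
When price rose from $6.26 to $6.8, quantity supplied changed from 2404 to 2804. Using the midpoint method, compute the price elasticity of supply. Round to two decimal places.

%Δq = (2804 − 2404)/[(2404 + 2804)/2] = 400/2604 ≈ 0.1536.
%ΔP = (6.8 − 6.26)/[(6.26 + 6.8)/2] = 0.54/6.53 ≈ 0.0827.
Arc elasticity E = %Δq/%ΔP ≈ 0.1536/0.0827 ≈ 1.86.
|E| > 1: supply is elastic over this range.

1.86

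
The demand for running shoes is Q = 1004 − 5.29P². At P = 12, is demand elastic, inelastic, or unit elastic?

At P = 12, Q = 242.24.
dQ/dP = −2·5.29·P = −126.96.
Point elasticity E = (dQ/dP)·(P/Q) = -126.96 × 12/242.24 ≈ -6.289.
|E| ≈ 6.289 > 1, so demand is elastic.

elastic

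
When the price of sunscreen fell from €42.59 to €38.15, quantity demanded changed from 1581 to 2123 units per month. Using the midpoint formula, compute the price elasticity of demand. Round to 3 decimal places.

%ΔQ = (2123 − 1581)/[(1581 + 2123)/2] = 542/1852 ≈ 0.2927.
%Δp = (38.15 − 42.59)/[(42.59 + 38.15)/2] = -4.44/40.37 ≈ -0.1100.
Arc elasticity E = %ΔQ/%Δp ≈ 0.2927/-0.1100 ≈ -2.661.
|E| > 1: demand is elastic over this range.

-2.661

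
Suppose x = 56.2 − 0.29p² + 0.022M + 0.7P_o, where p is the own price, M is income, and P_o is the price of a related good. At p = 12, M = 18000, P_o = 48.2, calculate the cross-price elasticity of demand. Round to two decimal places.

0.08

x = 56.2 − 0.29(12)² + 0.022(18000) + 0.7(48.2) = 56.2 − 41.76 + 396 + 33.74 = 444.18.
∂x/∂P_o = +0.7, so E_xy = 0.7·(48.2/444.18) ≈ 0.08.
E_xy > 0: the goods are substitutes.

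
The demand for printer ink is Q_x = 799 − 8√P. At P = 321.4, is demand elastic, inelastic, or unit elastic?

At P = 321.4, Q_x = 655.5789.
dQ_x/dP = −8/(2√P) = −8/(2·17.9276).
Point elasticity E = (dQ_x/dP)·(P/Q_x) = -0.2231 × 321.4/655.5789 ≈ -0.109.
|E| ≈ 0.109 < 1, so demand is inelastic.

inelastic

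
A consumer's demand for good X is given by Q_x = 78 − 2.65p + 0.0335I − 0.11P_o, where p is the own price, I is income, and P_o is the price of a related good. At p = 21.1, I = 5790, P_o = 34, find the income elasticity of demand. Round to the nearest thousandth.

0.914

Evaluating quantity at (p, I, P_o) gives Q_x = 78 − 2.65(21.1) + 0.0335(5790) − 0.11(34) = 78 − 55.915 + 193.965 − 3.74 = 212.31.
∂Q_x/∂I = +0.0335, so E_I = 0.0335·(5790/212.31) ≈ 0.914.
E_I ∈ (0,1): normal good (necessity).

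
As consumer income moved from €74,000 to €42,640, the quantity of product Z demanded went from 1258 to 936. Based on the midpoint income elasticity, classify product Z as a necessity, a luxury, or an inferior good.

necessity

%ΔQ = (936 − 1258)/[(1258+936)/2] = -322/1097 ≈ -0.2935.
%ΔI = (42,640 − 74,000)/[(74,000+42,640)/2] = -31360/58320 ≈ -0.5377.
E_I = %ΔQ/%ΔI ≈ 0.546.
E_I ∈ (0,1): normal good (necessity).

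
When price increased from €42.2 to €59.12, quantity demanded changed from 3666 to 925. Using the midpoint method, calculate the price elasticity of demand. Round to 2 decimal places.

%Δq = (925 − 3666)/[(3666 + 925)/2] = -2741/2295.5 ≈ -1.1941.
%Δp = (59.12 − 42.2)/[(42.2 + 59.12)/2] = 16.92/50.66 ≈ 0.3340.
Arc elasticity E = %Δq/%Δp ≈ -1.1941/0.3340 ≈ -3.58.
|E| > 1: demand is elastic over this range.

-3.58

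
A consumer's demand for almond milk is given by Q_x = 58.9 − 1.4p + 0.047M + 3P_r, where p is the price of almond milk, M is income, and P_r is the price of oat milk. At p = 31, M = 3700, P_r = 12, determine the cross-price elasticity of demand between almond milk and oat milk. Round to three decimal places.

0.160

At the given point, Q_x = 58.9 − 1.4(31) + 0.047(3700) + 3(12) = 58.9 − 43.4 + 173.9 + 36 = 225.4.
∂Q_x/∂P_r = +3, so E_xy = 3·(12/225.4) ≈ 0.160.
E_xy > 0: the goods are substitutes.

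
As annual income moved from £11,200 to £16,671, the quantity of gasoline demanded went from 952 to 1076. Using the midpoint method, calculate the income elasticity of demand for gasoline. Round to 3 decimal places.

%ΔQ = (1076 − 952)/[(952+1076)/2] = 124/1014 ≈ 0.1223.
%ΔM = (16,671 − 11,200)/[(11,200+16,671)/2] = 5471/13935.5 ≈ 0.3926.
E_I = %ΔQ/%ΔM ≈ 0.311.
E_I ∈ (0,1): normal good (necessity).

0.311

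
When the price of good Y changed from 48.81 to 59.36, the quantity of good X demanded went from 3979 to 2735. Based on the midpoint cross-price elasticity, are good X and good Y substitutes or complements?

%ΔQ_x = (2735 − 3979)/[(3979+2735)/2] = -1244/3357 ≈ -0.3706.
%ΔP_y = (59.36 − 48.81)/[(48.81+59.36)/2] ≈ 0.1951.
E_xy = -0.3706/0.1951 ≈ -1.900.
E_xy < 0, so the goods are complements.

complements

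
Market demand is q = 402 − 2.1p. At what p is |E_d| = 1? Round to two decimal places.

For linear demand q = a − bp, E = −bp/(a − bp). |E| = 1 ⇒ bp = a − bp ⇒ p = a/(2b).
p = 402/(2·2.1) ≈ 95.71.

95.71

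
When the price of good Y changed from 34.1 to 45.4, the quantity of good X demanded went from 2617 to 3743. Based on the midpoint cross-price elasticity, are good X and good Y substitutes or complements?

substitutes

%ΔQ_x = (3743 − 2617)/[(2617+3743)/2] = 1126/3180 ≈ 0.3541.
%ΔP_y = (45.4 − 34.1)/[(34.1+45.4)/2] ≈ 0.2843.
E_xy = 0.3541/0.2843 ≈ 1.246.
E_xy > 0, so the goods are substitutes.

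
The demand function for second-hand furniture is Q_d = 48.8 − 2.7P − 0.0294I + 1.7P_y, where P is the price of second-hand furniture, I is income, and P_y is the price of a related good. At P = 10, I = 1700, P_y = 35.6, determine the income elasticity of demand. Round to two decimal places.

-1.55

First evaluate Q_d: 48.8 − 2.7(10) − 0.0294(1700) + 1.7(35.6) = 48.8 − 27 − 49.98 + 60.52 = 32.34.
∂Q_d/∂I = −0.0294, so E_I = -0.0294·(1700/32.34) ≈ -1.55.
E_I < 0: inferior good.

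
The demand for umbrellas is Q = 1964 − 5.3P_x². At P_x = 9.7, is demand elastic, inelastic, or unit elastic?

At P_x = 9.7, Q = 1465.323.
dQ/dP_x = −2·5.3·P_x = −102.82.
Point elasticity E = (dQ/dP_x)·(P_x/Q) = -102.82 × 9.7/1465.323 ≈ -0.681.
|E| ≈ 0.681 < 1, so demand is inelastic.

inelastic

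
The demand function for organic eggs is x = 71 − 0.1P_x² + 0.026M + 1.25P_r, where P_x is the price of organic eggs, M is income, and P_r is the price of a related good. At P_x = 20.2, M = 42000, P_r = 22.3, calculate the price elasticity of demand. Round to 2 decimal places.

-0.07

First evaluate x: 71 − 0.1(20.2)² + 0.026(42000) + 1.25(22.3) = 71 − 40.804 + 1092 + 27.875 = 1150.071.
∂x/∂P_x = −2·0.1·P_x = -4.04, so E_p = -4.04·(20.2/1150.071) ≈ -0.07.
|E_p| < 1: demand is inelastic.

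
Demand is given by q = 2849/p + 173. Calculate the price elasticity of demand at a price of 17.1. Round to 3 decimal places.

At p = 17.1, q = 339.6082.
dq/dp = −2849/p² = −9.7432.
Point elasticity E = (dq/dp)·(p/q) = -9.7432 × 17.1/339.6082 ≈ -0.491.
|E| < 1, so demand is inelastic at this price.

-0.491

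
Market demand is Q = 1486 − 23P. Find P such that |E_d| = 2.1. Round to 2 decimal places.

Set −bP/(a − bP) = −2.1 ⇒ bP = 2.1(a − bP) ⇒ bP(1+2.1) = 2.1·a.
P = 2.1·1486/(23·3.1) ≈ 43.77.

43.77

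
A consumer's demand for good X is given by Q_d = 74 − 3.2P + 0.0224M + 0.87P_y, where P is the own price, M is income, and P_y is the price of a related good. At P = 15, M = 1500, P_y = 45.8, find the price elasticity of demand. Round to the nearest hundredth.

-0.48

Substituting, Q_d = 74 − 3.2(15) + 0.0224(1500) + 0.87(45.8) = 74 − 48 + 33.6 + 39.846 = 99.446.
∂Q_d/∂P = −3.2, so E_p = (−3.2)·(15/99.446) ≈ -0.48.
|E_p| < 1: demand is inelastic.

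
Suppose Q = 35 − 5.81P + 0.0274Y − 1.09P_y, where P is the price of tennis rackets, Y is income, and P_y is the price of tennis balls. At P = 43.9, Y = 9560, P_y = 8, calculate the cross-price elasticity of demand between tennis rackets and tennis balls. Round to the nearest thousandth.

-0.263

Evaluating quantity at (P, Y, P_y) gives Q = 35 − 5.81(43.9) + 0.0274(9560) − 1.09(8) = 35 − 255.059 + 261.944 − 8.72 = 33.165.
∂Q/∂P_y = −1.09, so E_xy = -1.09·(8/33.165) ≈ -0.263.
E_xy < 0: the goods are complements.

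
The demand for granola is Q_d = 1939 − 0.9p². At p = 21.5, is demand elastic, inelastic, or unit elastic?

At p = 21.5, Q_d = 1522.975.
dQ_d/dp = −2·0.9·p = −38.7.
Point elasticity E = (dQ_d/dp)·(p/Q_d) = -38.7 × 21.5/1522.975 ≈ -0.546.
|E| ≈ 0.546 < 1, so demand is inelastic.

inelastic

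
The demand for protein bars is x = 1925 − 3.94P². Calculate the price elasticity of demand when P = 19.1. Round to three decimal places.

At P = 19.1, x = 487.6486.
dx/dP = −2·3.94·P = −150.508.
Point elasticity E = (dx/dP)·(P/x) = -150.508 × 19.1/487.6486 ≈ -5.895.
|E| > 1, so demand is elastic at this price.

-5.895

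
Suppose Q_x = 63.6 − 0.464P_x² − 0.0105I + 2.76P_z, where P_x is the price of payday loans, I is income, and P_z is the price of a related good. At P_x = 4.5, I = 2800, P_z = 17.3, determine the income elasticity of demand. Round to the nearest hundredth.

First evaluate Q_x: 63.6 − 0.464(4.5)² − 0.0105(2800) + 2.76(17.3) = 63.6 − 9.396 − 29.4 + 47.748 = 72.552.
∂Q_x/∂I = −0.0105, so E_I = -0.0105·(2800/72.552) ≈ -0.41.
E_I < 0: inferior good.

-0.41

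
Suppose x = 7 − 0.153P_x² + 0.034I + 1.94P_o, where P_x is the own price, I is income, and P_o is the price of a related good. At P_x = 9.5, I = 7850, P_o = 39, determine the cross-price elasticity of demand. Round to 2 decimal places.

0.23

First evaluate x: 7 − 0.153(9.5)² + 0.034(7850) + 1.94(39) = 7 − 13.8083 + 266.9 + 75.66 = 335.7518.
∂x/∂P_o = +1.94, so E_xy = 1.94·(39/335.7518) ≈ 0.23.
E_xy > 0: the goods are substitutes.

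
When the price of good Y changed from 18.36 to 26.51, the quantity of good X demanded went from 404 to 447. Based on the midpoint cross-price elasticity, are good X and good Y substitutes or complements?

%ΔQ_x = (447 − 404)/[(404+447)/2] = 43/425.5 ≈ 0.1011.
%ΔP_y = (26.51 − 18.36)/[(18.36+26.51)/2] ≈ 0.3633.
E_xy = 0.1011/0.3633 ≈ 0.278.
E_xy > 0, so the goods are substitutes.

substitutes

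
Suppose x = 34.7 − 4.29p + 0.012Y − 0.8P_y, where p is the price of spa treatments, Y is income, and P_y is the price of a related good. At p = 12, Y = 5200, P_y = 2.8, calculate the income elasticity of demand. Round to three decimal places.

Substituting, x = 34.7 − 4.29(12) + 0.012(5200) − 0.8(2.8) = 34.7 − 51.48 + 62.4 − 2.24 = 43.38.
∂x/∂Y = +0.012, so E_I = 0.012·(5200/43.38) ≈ 1.438.
E_I > 1: normal good (luxury).

1.438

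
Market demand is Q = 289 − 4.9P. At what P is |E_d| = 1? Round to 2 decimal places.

29.49

For linear demand Q = a − bP, E = −bP/(a − bP). |E| = 1 ⇒ bP = a − bP ⇒ P = a/(2b).
P = 289/(2·4.9) ≈ 29.49.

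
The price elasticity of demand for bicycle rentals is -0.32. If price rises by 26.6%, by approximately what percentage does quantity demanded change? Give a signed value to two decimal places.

%ΔQ ≈ E × %ΔP = (-0.32) × (26.6%) ≈ -8.51%.

-8.51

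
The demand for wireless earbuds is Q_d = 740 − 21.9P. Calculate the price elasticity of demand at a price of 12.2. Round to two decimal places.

-0.57

At P = 12.2, Q_d = 472.82.
dQ_d/dP = −21.9.
Point elasticity E = (dQ_d/dP)·(P/Q_d) = -21.9 × 12.2/472.82 ≈ -0.57.
|E| < 1, so demand is inelastic at this price.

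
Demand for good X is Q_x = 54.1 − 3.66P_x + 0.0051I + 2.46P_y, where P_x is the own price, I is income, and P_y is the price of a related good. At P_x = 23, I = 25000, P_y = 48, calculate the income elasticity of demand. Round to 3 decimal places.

First evaluate Q_x: 54.1 − 3.66(23) + 0.0051(25000) + 2.46(48) = 54.1 − 84.18 + 127.5 + 118.08 = 215.5.
∂Q_x/∂I = +0.0051, so E_I = 0.0051·(25000/215.5) ≈ 0.592.
E_I ∈ (0,1): normal good (necessity).

0.592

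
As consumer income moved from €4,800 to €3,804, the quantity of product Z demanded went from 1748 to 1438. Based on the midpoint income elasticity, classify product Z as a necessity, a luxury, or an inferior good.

necessity

%ΔQ = (1438 − 1748)/[(1748+1438)/2] = -310/1593 ≈ -0.1946.
%ΔY = (3,804 − 4,800)/[(4,800+3,804)/2] = -996/4302 ≈ -0.2315.
E_I = %ΔQ/%ΔY ≈ 0.841.
E_I ∈ (0,1): normal good (necessity).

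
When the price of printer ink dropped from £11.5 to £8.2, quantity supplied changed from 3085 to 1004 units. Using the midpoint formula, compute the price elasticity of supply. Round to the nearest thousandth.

3.038

%Δq = (1004 − 3085)/[(3085 + 1004)/2] = -2081/2044.5 ≈ -1.0179.
%ΔP = (8.2 − 11.5)/[(11.5 + 8.2)/2] = -3.3/9.85 ≈ -0.3350.
Arc elasticity E = %Δq/%ΔP ≈ -1.0179/-0.3350 ≈ 3.038.
|E| > 1: supply is elastic over this range.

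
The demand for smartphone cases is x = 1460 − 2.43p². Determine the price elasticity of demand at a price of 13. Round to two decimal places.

At p = 13, x = 1049.33.
dx/dp = −2·2.43·p = −63.18.
Point elasticity E = (dx/dp)·(p/x) = -63.18 × 13/1049.33 ≈ -0.78.
|E| < 1, so demand is inelastic at this price.

-0.78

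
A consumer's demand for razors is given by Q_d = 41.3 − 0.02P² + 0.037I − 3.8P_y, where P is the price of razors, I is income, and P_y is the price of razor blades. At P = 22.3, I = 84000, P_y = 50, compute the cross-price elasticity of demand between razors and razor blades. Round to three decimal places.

-0.064

Q_d = 41.3 − 0.02(22.3)² + 0.037(84000) − 3.8(50) = 41.3 − 9.9458 + 3108 − 190 = 2949.3542.
∂Q_d/∂P_y = −3.8, so E_xy = -3.8·(50/2949.3542) ≈ -0.064.
E_xy < 0: the goods are complements.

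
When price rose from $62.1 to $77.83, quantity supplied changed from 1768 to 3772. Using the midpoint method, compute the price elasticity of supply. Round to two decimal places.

%ΔQ = (3772 − 1768)/[(1768 + 3772)/2] = 2004/2770 ≈ 0.7235.
%ΔP = (77.83 − 62.1)/[(62.1 + 77.83)/2] = 15.73/69.965 ≈ 0.2248.
Arc elasticity E = %ΔQ/%ΔP ≈ 0.7235/0.2248 ≈ 3.22.
|E| > 1: supply is elastic over this range.

3.22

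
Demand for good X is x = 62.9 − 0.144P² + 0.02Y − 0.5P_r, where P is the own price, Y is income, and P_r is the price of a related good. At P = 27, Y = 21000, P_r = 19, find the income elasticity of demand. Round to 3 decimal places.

First evaluate x: 62.9 − 0.144(27)² + 0.02(21000) − 0.5(19) = 62.9 − 104.976 + 420 − 9.5 = 368.424.
∂x/∂Y = +0.02, so E_I = 0.02·(21000/368.424) ≈ 1.140.
E_I > 1: normal good (luxury).

1.140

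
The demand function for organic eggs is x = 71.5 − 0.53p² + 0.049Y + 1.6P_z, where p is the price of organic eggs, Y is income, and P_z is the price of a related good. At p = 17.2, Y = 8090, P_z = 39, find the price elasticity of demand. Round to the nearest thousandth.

-0.840

x = 71.5 − 0.53(17.2)² + 0.049(8090) + 1.6(39) = 71.5 − 156.7952 + 396.41 + 62.4 = 373.5148.
∂x/∂p = −2·0.53·p = -18.232, so E_p = -18.232·(17.2/373.5148) ≈ -0.840.
|E_p| < 1: demand is inelastic.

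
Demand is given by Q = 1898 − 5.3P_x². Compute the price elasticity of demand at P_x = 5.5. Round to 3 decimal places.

At P_x = 5.5, Q = 1737.675.
dQ/dP_x = −2·5.3·P_x = −58.3.
Point elasticity E = (dQ/dP_x)·(P_x/Q) = -58.3 × 5.5/1737.675 ≈ -0.185.
|E| < 1, so demand is inelastic at this price.

-0.185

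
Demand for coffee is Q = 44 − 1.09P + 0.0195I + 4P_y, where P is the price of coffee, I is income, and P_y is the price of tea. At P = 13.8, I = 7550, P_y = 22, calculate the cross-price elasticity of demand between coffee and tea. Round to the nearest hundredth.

0.33

At the given point, Q = 44 − 1.09(13.8) + 0.0195(7550) + 4(22) = 44 − 15.042 + 147.225 + 88 = 264.183.
∂Q/∂P_y = +4, so E_xy = 4·(22/264.183) ≈ 0.33.
E_xy > 0: the goods are substitutes.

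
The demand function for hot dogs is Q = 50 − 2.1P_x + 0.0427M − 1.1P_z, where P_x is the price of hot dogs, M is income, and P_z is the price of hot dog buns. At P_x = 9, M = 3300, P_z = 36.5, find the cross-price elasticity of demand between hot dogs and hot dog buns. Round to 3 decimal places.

-0.304

Substituting, Q = 50 − 2.1(9) + 0.0427(3300) − 1.1(36.5) = 50 − 18.9 + 140.91 − 40.15 = 131.86.
∂Q/∂P_z = −1.1, so E_xy = -1.1·(36.5/131.86) ≈ -0.304.
E_xy < 0: the goods are complements.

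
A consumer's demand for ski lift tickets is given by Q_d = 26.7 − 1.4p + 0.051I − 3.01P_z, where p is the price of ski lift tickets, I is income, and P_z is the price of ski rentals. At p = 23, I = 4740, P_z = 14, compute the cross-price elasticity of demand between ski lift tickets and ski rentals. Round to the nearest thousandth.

-0.217

Q_d = 26.7 − 1.4(23) + 0.051(4740) − 3.01(14) = 26.7 − 32.2 + 241.74 − 42.14 = 194.1.
∂Q_d/∂P_z = −3.01, so E_xy = -3.01·(14/194.1) ≈ -0.217.
E_xy < 0: the goods are complements.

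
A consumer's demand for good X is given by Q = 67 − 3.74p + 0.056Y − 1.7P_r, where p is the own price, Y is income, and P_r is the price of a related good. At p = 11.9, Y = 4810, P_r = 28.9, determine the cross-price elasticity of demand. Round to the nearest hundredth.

-0.20

At the given point, Q = 67 − 3.74(11.9) + 0.056(4810) − 1.7(28.9) = 67 − 44.506 + 269.36 − 49.13 = 242.724.
∂Q/∂P_r = −1.7, so E_xy = -1.7·(28.9/242.724) ≈ -0.20.
E_xy < 0: the goods are complements.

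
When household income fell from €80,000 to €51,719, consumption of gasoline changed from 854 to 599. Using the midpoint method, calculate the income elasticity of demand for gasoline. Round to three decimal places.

0.817

%ΔQ = (599 − 854)/[(854+599)/2] = -255/726.5 ≈ -0.3510.
%ΔY = (51,719 − 80,000)/[(80,000+51,719)/2] = -28281/65859.5 ≈ -0.4294.
E_I = %ΔQ/%ΔY ≈ 0.817.
E_I ∈ (0,1): normal good (necessity).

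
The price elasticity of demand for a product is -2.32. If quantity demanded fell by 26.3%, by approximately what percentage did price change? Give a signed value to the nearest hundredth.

%ΔQ ≈ E × %ΔP ⇒ %ΔP = %ΔQ / E = (-26.3%)/(-2.32) ≈ 11.34%.

11.34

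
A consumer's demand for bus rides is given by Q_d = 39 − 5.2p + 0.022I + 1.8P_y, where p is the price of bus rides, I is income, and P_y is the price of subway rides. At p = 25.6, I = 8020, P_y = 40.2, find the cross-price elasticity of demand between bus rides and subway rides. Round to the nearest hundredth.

0.47

Q_d = 39 − 5.2(25.6) + 0.022(8020) + 1.8(40.2) = 39 − 133.12 + 176.44 + 72.36 = 154.68.
∂Q_d/∂P_y = +1.8, so E_xy = 1.8·(40.2/154.68) ≈ 0.47.
E_xy > 0: the goods are substitutes.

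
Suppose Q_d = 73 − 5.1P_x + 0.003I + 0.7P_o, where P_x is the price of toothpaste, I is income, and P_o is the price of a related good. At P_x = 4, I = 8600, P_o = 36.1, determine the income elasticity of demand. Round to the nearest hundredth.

At the given point, Q_d = 73 − 5.1(4) + 0.003(8600) + 0.7(36.1) = 73 − 20.4 + 25.8 + 25.27 = 103.67.
∂Q_d/∂I = +0.003, so E_I = 0.003·(8600/103.67) ≈ 0.25.
E_I ∈ (0,1): normal good (necessity).

0.25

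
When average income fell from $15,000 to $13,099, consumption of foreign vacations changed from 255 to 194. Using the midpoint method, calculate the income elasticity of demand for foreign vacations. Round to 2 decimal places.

2.01

%ΔQ = (194 − 255)/[(255+194)/2] = -61/224.5 ≈ -0.2717.
%ΔI = (13,099 − 15,000)/[(15,000+13,099)/2] = -1901/14049.5 ≈ -0.1353.
E_I = %ΔQ/%ΔI ≈ 2.01.
E_I > 1: normal good (luxury).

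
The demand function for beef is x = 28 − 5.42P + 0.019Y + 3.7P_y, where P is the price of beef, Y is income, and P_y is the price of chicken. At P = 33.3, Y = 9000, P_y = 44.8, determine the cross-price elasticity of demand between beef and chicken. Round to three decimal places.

x = 28 − 5.42(33.3) + 0.019(9000) + 3.7(44.8) = 28 − 180.486 + 171 + 165.76 = 184.274.
∂x/∂P_y = +3.7, so E_xy = 3.7·(44.8/184.274) ≈ 0.900.
E_xy > 0: the goods are substitutes.

0.900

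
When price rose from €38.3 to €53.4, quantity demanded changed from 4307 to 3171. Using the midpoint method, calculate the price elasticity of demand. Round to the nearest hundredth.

%ΔQ = (3171 − 4307)/[(4307 + 3171)/2] = -1136/3739 ≈ -0.3038.
%ΔP = (53.4 − 38.3)/[(38.3 + 53.4)/2] = 15.1/45.85 ≈ 0.3293.
Arc elasticity E = %ΔQ/%ΔP ≈ -0.3038/0.3293 ≈ -0.92.
|E| < 1: demand is inelastic over this range.

-0.92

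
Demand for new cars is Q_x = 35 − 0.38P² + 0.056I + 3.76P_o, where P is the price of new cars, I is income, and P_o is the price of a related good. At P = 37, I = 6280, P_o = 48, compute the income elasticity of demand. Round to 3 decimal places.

7.492

At the given point, Q_x = 35 − 0.38(37)² + 0.056(6280) + 3.76(48) = 35 − 520.22 + 351.68 + 180.48 = 46.94.
∂Q_x/∂I = +0.056, so E_I = 0.056·(6280/46.94) ≈ 7.492.
E_I > 1: normal good (luxury).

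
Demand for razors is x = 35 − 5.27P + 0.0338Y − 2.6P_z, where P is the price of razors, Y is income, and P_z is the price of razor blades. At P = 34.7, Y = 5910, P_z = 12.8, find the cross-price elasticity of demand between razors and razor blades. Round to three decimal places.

-1.788

Substituting, x = 35 − 5.27(34.7) + 0.0338(5910) − 2.6(12.8) = 35 − 182.869 + 199.758 − 33.28 = 18.609.
∂x/∂P_z = −2.6, so E_xy = -2.6·(12.8/18.609) ≈ -1.788.
E_xy < 0: the goods are complements.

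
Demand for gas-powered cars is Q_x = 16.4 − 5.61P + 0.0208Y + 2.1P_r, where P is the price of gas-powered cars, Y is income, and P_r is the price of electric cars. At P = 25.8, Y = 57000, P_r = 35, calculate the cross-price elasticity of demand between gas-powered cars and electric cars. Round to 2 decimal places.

Substituting, Q_x = 16.4 − 5.61(25.8) + 0.0208(57000) + 2.1(35) = 16.4 − 144.738 + 1185.6 + 73.5 = 1130.762.
∂Q_x/∂P_r = +2.1, so E_xy = 2.1·(35/1130.762) ≈ 0.07.
E_xy > 0: the goods are substitutes.

0.07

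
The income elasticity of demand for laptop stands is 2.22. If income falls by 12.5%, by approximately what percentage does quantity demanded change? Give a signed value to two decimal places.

-27.75

%ΔQ ≈ E × %ΔI = (2.22) × (-12.5%) = -27.75%.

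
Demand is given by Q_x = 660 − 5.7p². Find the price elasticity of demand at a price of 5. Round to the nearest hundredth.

At p = 5, Q_x = 517.5.
dQ_x/dp = −2·5.7·p = −57.
Point elasticity E = (dQ_x/dp)·(p/Q_x) = -57 × 5/517.5 ≈ -0.55.
|E| < 1, so demand is inelastic at this price.

-0.55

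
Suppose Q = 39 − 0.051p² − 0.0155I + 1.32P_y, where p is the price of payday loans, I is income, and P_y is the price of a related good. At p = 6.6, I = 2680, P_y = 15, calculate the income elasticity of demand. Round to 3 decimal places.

-2.762

Evaluating quantity at (p, I, P_y) gives Q = 39 − 0.051(6.6)² − 0.0155(2680) + 1.32(15) = 39 − 2.2216 − 41.54 + 19.8 = 15.0384.
∂Q/∂I = −0.0155, so E_I = -0.0155·(2680/15.0384) ≈ -2.762.
E_I < 0: inferior good.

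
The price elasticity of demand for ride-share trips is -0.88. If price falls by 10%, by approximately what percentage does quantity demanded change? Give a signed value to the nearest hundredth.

%ΔQ ≈ E × %ΔP = (-0.88) × (-10%) = 8.80%.

8.80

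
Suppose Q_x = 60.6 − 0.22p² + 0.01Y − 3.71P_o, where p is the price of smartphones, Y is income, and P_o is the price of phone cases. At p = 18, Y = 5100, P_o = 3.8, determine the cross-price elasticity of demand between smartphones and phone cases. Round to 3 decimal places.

-0.538

At the given point, Q_x = 60.6 − 0.22(18)² + 0.01(5100) − 3.71(3.8) = 60.6 − 71.28 + 51 − 14.098 = 26.222.
∂Q_x/∂P_o = −3.71, so E_xy = -3.71·(3.8/26.222) ≈ -0.538.
E_xy < 0: the goods are complements.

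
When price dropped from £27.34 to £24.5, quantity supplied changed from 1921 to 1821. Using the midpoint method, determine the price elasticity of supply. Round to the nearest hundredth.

0.49

%Δq = (1821 − 1921)/[(1921 + 1821)/2] = -100/1871 ≈ -0.0534.
%Δp = (24.5 − 27.34)/[(27.34 + 24.5)/2] = -2.84/25.92 ≈ -0.1096.
Arc elasticity E = %Δq/%Δp ≈ -0.0534/-0.1096 ≈ 0.49.
|E| < 1: supply is inelastic over this range.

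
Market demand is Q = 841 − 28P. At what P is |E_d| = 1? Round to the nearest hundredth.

15.02

For linear demand Q = a − bP, E = −bP/(a − bP). |E| = 1 ⇒ bP = a − bP ⇒ P = a/(2b).
P = 841/(2·28) ≈ 15.02.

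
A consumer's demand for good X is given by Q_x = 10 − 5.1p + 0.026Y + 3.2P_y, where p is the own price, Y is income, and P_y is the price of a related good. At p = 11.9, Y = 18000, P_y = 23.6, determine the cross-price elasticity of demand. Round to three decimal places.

At the given point, Q_x = 10 − 5.1(11.9) + 0.026(18000) + 3.2(23.6) = 10 − 60.69 + 468 + 75.52 = 492.83.
∂Q_x/∂P_y = +3.2, so E_xy = 3.2·(23.6/492.83) ≈ 0.153.
E_xy > 0: the goods are substitutes.

0.153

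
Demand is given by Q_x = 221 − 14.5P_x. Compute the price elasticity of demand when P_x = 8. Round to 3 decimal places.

-1.105

At P_x = 8, Q_x = 105.
dQ_x/dP_x = −14.5.
Point elasticity E = (dQ_x/dP_x)·(P_x/Q_x) = -14.5 × 8/105 ≈ -1.105.
|E| > 1, so demand is elastic at this price.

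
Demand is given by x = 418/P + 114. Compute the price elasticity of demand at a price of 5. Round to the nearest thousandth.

-0.423

At P = 5, x = 197.6.
dx/dP = −418/P² = −16.72.
Point elasticity E = (dx/dP)·(P/x) = -16.72 × 5/197.6 ≈ -0.423.
|E| < 1, so demand is inelastic at this price.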